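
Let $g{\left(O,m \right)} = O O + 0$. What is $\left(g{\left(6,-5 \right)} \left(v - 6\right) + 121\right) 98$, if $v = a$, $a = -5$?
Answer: $-26950$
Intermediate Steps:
$g{\left(O,m \right)} = O^{2}$ ($g{\left(O,m \right)} = O^{2} + 0 = O^{2}$)
$v = -5$
$\left(g{\left(6,-5 \right)} \left(v - 6\right) + 121\right) 98 = \left(6^{2} \left(-5 - 6\right) + 121\right) 98 = \left(36 \left(-11\right) + 121\right) 98 = \left(-396 + 121\right) 98 = \left(-275\right) 98 = -26950$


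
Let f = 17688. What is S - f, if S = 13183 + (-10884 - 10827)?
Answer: -26216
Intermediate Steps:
S = -8528 (S = 13183 - 21711 = -8528)
S - f = -8528 - 1*17688 = -8528 - 17688 = -26216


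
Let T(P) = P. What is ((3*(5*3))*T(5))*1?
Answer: 225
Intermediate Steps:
((3*(5*3))*T(5))*1 = ((3*(5*3))*5)*1 = ((3*15)*5)*1 = (45*5)*1 = 225*1 = 225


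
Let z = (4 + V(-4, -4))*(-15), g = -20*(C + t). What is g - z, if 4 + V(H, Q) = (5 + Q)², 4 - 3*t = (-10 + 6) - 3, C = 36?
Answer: -2335/3 ≈ -778.33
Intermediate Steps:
t = 11/3 (t = 4/3 - ((-10 + 6) - 3)/3 = 4/3 - (-4 - 3)/3 = 4/3 - ⅓*(-7) = 4/3 + 7/3 = 11/3 ≈ 3.6667)
V(H, Q) = -4 + (5 + Q)²
g = -2380/3 (g = -20*(36 + 11/3) = -20*119/3 = -2380/3 ≈ -793.33)
z = -15 (z = (4 + (-4 + (5 - 4)²))*(-15) = (4 + (-4 + 1²))*(-15) = (4 + (-4 + 1))*(-15) = (4 - 3)*(-15) = 1*(-15) = -15)
g - z = -2380/3 - 1*(-15) = -2380/3 + 15 = -2335/3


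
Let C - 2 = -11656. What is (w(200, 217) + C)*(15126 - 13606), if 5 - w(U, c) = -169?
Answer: -17449600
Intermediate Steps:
C = -11654 (C = 2 - 11656 = -11654)
w(U, c) = 174 (w(U, c) = 5 - 1*(-169) = 5 + 169 = 174)
(w(200, 217) + C)*(15126 - 13606) = (174 - 11654)*(15126 - 13606) = -11480*1520 = -17449600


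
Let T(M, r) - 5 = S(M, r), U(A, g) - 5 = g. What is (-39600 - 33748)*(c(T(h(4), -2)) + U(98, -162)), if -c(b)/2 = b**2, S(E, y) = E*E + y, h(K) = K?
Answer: 64472892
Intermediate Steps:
U(A, g) = 5 + g
S(E, y) = y + E**2 (S(E, y) = E**2 + y = y + E**2)
T(M, r) = 5 + r + M**2 (T(M, r) = 5 + (r + M**2) = 5 + r + M**2)
c(b) = -2*b**2
(-39600 - 33748)*(c(T(h(4), -2)) + U(98, -162)) = (-39600 - 33748)*(-2*(5 - 2 + 4**2)**2 + (5 - 162)) = -73348*(-2*(5 - 2 + 16)**2 - 157) = -73348*(-2*19**2 - 157) = -73348*(-2*361 - 157) = -73348*(-722 - 157) = -73348*(-879) = 64472892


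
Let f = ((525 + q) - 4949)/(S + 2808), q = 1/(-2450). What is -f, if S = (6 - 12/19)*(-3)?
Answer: 205937219/129962700 ≈ 1.5846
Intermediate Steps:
q = -1/2450 ≈ -0.00040816
S = -306/19 (S = (6 - 12*1/19)*(-3) = (6 - 12/19)*(-3) = (102/19)*(-3) = -306/19 ≈ -16.105)
f = -205937219/129962700 (f = ((525 - 1/2450) - 4949)/(-306/19 + 2808) = (1286249/2450 - 4949)/(53046/19) = -10838801/2450*19/53046 = -205937219/129962700 ≈ -1.5846)
-f = -1*(-205937219/129962700) = 205937219/129962700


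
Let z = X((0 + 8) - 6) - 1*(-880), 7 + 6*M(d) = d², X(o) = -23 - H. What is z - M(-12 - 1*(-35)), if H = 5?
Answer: 765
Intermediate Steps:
X(o) = -28 (X(o) = -23 - 1*5 = -23 - 5 = -28)
M(d) = -7/6 + d²/6
z = 852 (z = -28 - 1*(-880) = -28 + 880 = 852)
z - M(-12 - 1*(-35)) = 852 - (-7/6 + (-12 - 1*(-35))²/6) = 852 - (-7/6 + (-12 + 35)²/6) = 852 - (-7/6 + (⅙)*23²) = 852 - (-7/6 + (⅙)*529) = 852 - (-7/6 + 529/6) = 852 - 1*87 = 852 - 87 = 765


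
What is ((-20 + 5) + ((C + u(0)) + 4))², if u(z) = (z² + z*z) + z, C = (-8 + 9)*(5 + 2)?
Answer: 16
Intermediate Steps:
C = 7 (C = 1*7 = 7)
u(z) = z + 2*z² (u(z) = (z² + z²) + z = 2*z² + z = z + 2*z²)
((-20 + 5) + ((C + u(0)) + 4))² = ((-20 + 5) + ((7 + 0*(1 + 2*0)) + 4))² = (-15 + ((7 + 0*(1 + 0)) + 4))² = (-15 + ((7 + 0*1) + 4))² = (-15 + ((7 + 0) + 4))² = (-15 + (7 + 4))² = (-15 + 11)² = (-4)² = 16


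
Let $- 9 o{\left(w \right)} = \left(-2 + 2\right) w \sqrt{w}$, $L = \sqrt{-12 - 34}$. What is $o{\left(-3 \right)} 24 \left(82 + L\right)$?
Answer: $0$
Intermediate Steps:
$L = i \sqrt{46}$ ($L = \sqrt{-46} = i \sqrt{46} \approx 6.7823 i$)
$o{\left(w \right)} = 0$ ($o{\left(w \right)} = - \frac{\left(-2 + 2\right) w \sqrt{w}}{9} = - \frac{0 w \sqrt{w}}{9} = - \frac{0 \sqrt{w}}{9} = \left(- \frac{1}{9}\right) 0 = 0$)
$o{\left(-3 \right)} 24 \left(82 + L\right) = 0 \cdot 24 \left(82 + i \sqrt{46}\right) = 0 \left(82 + i \sqrt{46}\right) = 0$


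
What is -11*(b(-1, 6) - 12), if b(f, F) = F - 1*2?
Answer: 88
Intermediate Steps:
b(f, F) = -2 + F (b(f, F) = F - 2 = -2 + F)
-11*(b(-1, 6) - 12) = -11*((-2 + 6) - 12) = -11*(4 - 12) = -11*(-8) = 88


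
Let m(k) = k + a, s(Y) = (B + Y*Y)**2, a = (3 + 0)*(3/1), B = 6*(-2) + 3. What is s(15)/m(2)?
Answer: 46656/11 ≈ 4241.5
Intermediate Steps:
B = -9 (B = -12 + 3 = -9)
a = 9 (a = 3*(3*1) = 3*3 = 9)
s(Y) = (-9 + Y**2)**2 (s(Y) = (-9 + Y*Y)**2 = (-9 + Y**2)**2)
m(k) = 9 + k (m(k) = k + 9 = 9 + k)
s(15)/m(2) = (-9 + 15**2)**2/(9 + 2) = (-9 + 225)**2/11 = 216**2*(1/11) = 46656*(1/11) = 46656/11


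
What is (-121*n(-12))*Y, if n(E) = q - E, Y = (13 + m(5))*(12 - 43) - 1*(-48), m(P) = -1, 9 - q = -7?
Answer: 1097712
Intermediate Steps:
q = 16 (q = 9 - 1*(-7) = 9 + 7 = 16)
Y = -324 (Y = (13 - 1)*(12 - 43) - 1*(-48) = 12*(-31) + 48 = -372 + 48 = -324)
n(E) = 16 - E
(-121*n(-12))*Y = -121*(16 - 1*(-12))*(-324) = -121*(16 + 12)*(-324) = -121*28*(-324) = -3388*(-324) = 1097712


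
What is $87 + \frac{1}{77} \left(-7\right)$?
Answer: $\frac{956}{11} \approx 86.909$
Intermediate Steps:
$87 + \frac{1}{77} \left(-7\right) = 87 - \frac{1}{11} = \frac{956}{11}$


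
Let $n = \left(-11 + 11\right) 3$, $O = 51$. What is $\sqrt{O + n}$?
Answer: $\sqrt{51} \approx 7.1414$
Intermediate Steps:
$n = 0$ ($n = 0 \cdot 3 = 0$)
$\sqrt{O + n} = \sqrt{51 + 0} = \sqrt{51}$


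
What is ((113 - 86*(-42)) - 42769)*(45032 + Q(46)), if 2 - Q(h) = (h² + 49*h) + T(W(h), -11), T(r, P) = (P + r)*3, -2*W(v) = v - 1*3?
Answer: -1591492006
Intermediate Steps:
W(v) = 3/2 - v/2 (W(v) = -(v - 1*3)/2 = -(v - 3)/2 = -(-3 + v)/2 = 3/2 - v/2)
T(r, P) = 3*P + 3*r
Q(h) = 61/2 - h² - 95*h/2 (Q(h) = 2 - ((h² + 49*h) + (3*(-11) + 3*(3/2 - h/2))) = 2 - ((h² + 49*h) + (-33 + (9/2 - 3*h/2))) = 2 - ((h² + 49*h) + (-57/2 - 3*h/2)) = 2 - (-57/2 + h² + 95*h/2) = 2 + (57/2 - h² - 95*h/2) = 61/2 - h² - 95*h/2)
((113 - 86*(-42)) - 42769)*(45032 + Q(46)) = ((113 - 86*(-42)) - 42769)*(45032 + (61/2 - 1*46² - 95/2*46)) = ((113 + 3612) - 42769)*(45032 + (61/2 - 1*2116 - 2185)) = (3725 - 42769)*(45032 + (61/2 - 2116 - 2185)) = -39044*(45032 - 8541/2) = -39044*81523/2 = -1591492006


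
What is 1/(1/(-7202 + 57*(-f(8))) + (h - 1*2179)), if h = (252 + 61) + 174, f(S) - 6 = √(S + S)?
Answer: -7772/13150225 ≈ -0.00059102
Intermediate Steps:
f(S) = 6 + √2*√S (f(S) = 6 + √(S + S) = 6 + √(2*S) = 6 + √2*√S)
h = 487 (h = 313 + 174 = 487)
1/(1/(-7202 + 57*(-f(8))) + (h - 1*2179)) = 1/(1/(-7202 + 57*(-(6 + √2*√8))) + (487 - 1*2179)) = 1/(1/(-7202 + 57*(-(6 + √2*(2*√2)))) + (487 - 2179)) = 1/(1/(-7202 + 57*(-(6 + 4))) - 1692) = 1/(1/(-7202 + 57*(-1*10)) - 1692) = 1/(1/(-7202 + 57*(-10)) - 1692) = 1/(1/(-7202 - 570) - 1692) = 1/(1/(-7772) - 1692) = 1/(-1/7772 - 1692) = 1/(-13150225/7772) = -7772/13150225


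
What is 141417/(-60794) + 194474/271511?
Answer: -26573418731/16506239734 ≈ -1.6099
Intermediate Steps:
141417/(-60794) + 194474/271511 = 141417*(-1/60794) + 194474*(1/271511) = -141417/60794 + 194474/271511 = -26573418731/16506239734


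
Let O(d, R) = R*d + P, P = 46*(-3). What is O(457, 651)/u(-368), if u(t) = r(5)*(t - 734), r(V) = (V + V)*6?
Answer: -5217/1160 ≈ -4.4974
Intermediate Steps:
r(V) = 12*V (r(V) = (2*V)*6 = 12*V)
P = -138
O(d, R) = -138 + R*d (O(d, R) = R*d - 138 = -138 + R*d)
u(t) = -44040 + 60*t (u(t) = (12*5)*(t - 734) = 60*(-734 + t) = -44040 + 60*t)
O(457, 651)/u(-368) = (-138 + 651*457)/(-44040 + 60*(-368)) = (-138 + 297507)/(-44040 - 22080) = 297369/(-66120) = 297369*(-1/66120) = -5217/1160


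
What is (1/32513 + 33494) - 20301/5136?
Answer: 1864131588705/55662256 ≈ 33490.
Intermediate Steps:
(1/32513 + 33494) - 20301/5136 = (1/32513 + 33494) - 20301*1/5136 = 1088990423/32513 - 6767/1712 = 1864131588705/55662256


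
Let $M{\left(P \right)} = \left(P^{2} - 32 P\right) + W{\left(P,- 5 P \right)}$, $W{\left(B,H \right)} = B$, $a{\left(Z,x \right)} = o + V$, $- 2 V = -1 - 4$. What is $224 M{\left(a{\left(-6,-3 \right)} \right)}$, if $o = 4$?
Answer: $-35672$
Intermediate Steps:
$V = \frac{5}{2}$ ($V = - \frac{-1 - 4}{2} = \left(- \frac{1}{2}\right) \left(-5\right) = \frac{5}{2} \approx 2.5$)
$a{\left(Z,x \right)} = \frac{13}{2}$ ($a{\left(Z,x \right)} = 4 + \frac{5}{2} = \frac{13}{2}$)
$M{\left(P \right)} = P^{2} - 31 P$ ($M{\left(P \right)} = \left(P^{2} - 32 P\right) + P = P^{2} - 31 P$)
$224 M{\left(a{\left(-6,-3 \right)} \right)} = 224 \frac{13 \left(-31 + \frac{13}{2}\right)}{2} = 224 \cdot \frac{13}{2} \left(- \frac{49}{2}\right) = 224 \left(- \frac{637}{4}\right) = -35672$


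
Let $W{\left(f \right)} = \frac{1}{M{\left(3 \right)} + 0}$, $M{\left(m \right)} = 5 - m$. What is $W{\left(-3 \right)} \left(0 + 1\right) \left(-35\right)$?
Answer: $- \frac{35}{2} \approx -17.5$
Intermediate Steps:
$W{\left(f \right)} = \frac{1}{2}$ ($W{\left(f \right)} = \frac{1}{\left(5 - 3\right) + 0} = \frac{1}{2 + 0} = \frac{1}{2}$)
$W{\left(-3 \right)} \left(0 + 1\right) \left(-35\right) = \frac{0 + 1}{2} \left(-35\right) = \frac{1}{2} \cdot 1 \left(-35\right) = \frac{1}{2} \left(-35\right) = - \frac{35}{2}$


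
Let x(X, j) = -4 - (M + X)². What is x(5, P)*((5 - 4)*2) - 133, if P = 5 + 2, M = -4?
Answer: -143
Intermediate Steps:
P = 7
x(X, j) = -4 - (-4 + X)²
x(5, P)*((5 - 4)*2) - 133 = (-4 - (-4 + 5)²)*((5 - 4)*2) - 133 = (-4 - 1*1²)*(1*2) - 133 = (-4 - 1*1)*2 - 133 = (-4 - 1)*2 - 133 = -5*2 - 133 = -10 - 133 = -143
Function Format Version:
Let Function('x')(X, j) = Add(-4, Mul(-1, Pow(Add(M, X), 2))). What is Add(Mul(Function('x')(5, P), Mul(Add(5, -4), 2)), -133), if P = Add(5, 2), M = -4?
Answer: -143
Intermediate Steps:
P = 7
Function('x')(X, j) = Add(-4, Mul(-1, Pow(Add(-4, X), 2)))
Add(Mul(Function('x')(5, P), Mul(Add(5, -4), 2)), -133) = Add(Mul(Add(-4, Mul(-1, Pow(Add(-4, 5), 2))), Mul(Add(5, -4), 2)), -133) = Add(Mul(Add(-4, Mul(-1, Pow(1, 2))), Mul(1, 2)), -133) = Add(Mul(Add(-4, Mul(-1, 1)), 2), -133) = Add(Mul(Add(-4, -1), 2), -133) = Add(Mul(-5, 2), -133) = Add(-10, -133) = -143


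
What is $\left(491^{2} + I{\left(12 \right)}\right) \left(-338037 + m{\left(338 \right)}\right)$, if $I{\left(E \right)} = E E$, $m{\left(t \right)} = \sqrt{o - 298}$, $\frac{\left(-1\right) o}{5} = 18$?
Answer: $-81542975325 + 482450 i \sqrt{97} \approx -8.1543 \cdot 10^{10} + 4.7516 \cdot 10^{6} i$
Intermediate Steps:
$o = -90$ ($o = \left(-5\right) 18 = -90$)
$m{\left(t \right)} = 2 i \sqrt{97}$ ($m{\left(t \right)} = \sqrt{-90 - 298} = \sqrt{-388} = 2 i \sqrt{97}$)
$I{\left(E \right)} = E^{2}$
$\left(491^{2} + I{\left(12 \right)}\right) \left(-338037 + m{\left(338 \right)}\right) = \left(491^{2} + 12^{2}\right) \left(-338037 + 2 i \sqrt{97}\right) = \left(241081 + 144\right) \left(-338037 + 2 i \sqrt{97}\right) = 241225 \left(-338037 + 2 i \sqrt{97}\right) = -81542975325 + 482450 i \sqrt{97}$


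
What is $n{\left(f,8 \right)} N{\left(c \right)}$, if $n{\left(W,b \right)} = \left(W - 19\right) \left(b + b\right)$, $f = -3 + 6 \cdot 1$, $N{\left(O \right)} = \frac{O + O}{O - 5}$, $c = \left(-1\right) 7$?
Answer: $- \frac{896}{3} \approx -298.67$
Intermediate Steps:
$c = -7$
$N{\left(O \right)} = \frac{2 O}{-5 + O}$
$f = 3$ ($f = -3 + 6 = 3$)
$n{\left(W,b \right)} = 2 b \left(-19 + W\right)$ ($n{\left(W,b \right)} = \left(-19 + W\right) 2 b = 2 b \left(-19 + W\right)$)
$n{\left(f,8 \right)} N{\left(c \right)} = 2 \cdot 8 \left(-19 + 3\right) 2 \left(-7\right) \frac{1}{-5 - 7} = 2 \cdot 8 \left(-16\right) 2 \left(-7\right) \frac{1}{-12} = - 256 \cdot 2 \left(-7\right) \left(- \frac{1}{12}\right) = \left(-256\right) \frac{7}{6} = - \frac{896}{3}$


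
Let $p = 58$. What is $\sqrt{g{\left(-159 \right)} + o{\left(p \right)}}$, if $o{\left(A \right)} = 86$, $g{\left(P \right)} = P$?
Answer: $i \sqrt{73} \approx 8.544 i$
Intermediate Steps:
$\sqrt{g{\left(-159 \right)} + o{\left(p \right)}} = \sqrt{-159 + 86} = \sqrt{-73} = i \sqrt{73}$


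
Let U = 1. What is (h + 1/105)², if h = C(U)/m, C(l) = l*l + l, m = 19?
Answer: 52441/3980025 ≈ 0.013176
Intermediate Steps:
C(l) = l + l² (C(l) = l² + l = l + l²)
h = 2/19 (h = (1*(1 + 1))/19 = (1*2)*(1/19) = 2*(1/19) = 2/19 ≈ 0.10526)
(h + 1/105)² = (2/19 + 1/105)² = (229/1995)² = 52441/3980025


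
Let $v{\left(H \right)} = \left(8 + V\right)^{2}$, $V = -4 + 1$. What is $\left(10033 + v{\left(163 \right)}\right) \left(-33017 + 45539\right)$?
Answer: $125946276$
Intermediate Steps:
$V = -3$
$v{\left(H \right)} = 25$ ($v{\left(H \right)} = \left(8 - 3\right)^{2} = 5^{2} = 25$)
$\left(10033 + v{\left(163 \right)}\right) \left(-33017 + 45539\right) = \left(10033 + 25\right) \left(-33017 + 45539\right) = 10058 \cdot 12522 = 125946276$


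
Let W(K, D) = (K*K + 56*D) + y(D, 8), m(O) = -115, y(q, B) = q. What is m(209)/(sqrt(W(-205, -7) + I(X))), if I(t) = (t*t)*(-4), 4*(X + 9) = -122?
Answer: -23*sqrt(35385)/7077 ≈ -0.61135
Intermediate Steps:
X = -79/2 (X = -9 + (1/4)*(-122) = -9 - 61/2 = -79/2 ≈ -39.500)
I(t) = -4*t**2 (I(t) = t**2*(-4) = -4*t**2)
W(K, D) = K**2 + 57*D (W(K, D) = (K*K + 56*D) + D = (K**2 + 56*D) + D = K**2 + 57*D)
m(209)/(sqrt(W(-205, -7) + I(X))) = -115/sqrt(((-205)**2 + 57*(-7)) - 4*(-79/2)**2) = -115/sqrt((42025 - 399) - 4*6241/4) = -115/sqrt(41626 - 6241) = -115*sqrt(35385)/35385 = -23*sqrt(35385)/7077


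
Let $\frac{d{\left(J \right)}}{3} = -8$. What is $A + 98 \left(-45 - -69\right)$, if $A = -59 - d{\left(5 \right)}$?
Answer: $2317$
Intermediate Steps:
$d{\left(J \right)} = -24$ ($d{\left(J \right)} = 3 \left(-8\right) = -24$)
$A = -35$ ($A = -59 - -24 = -59 + 24 = -35$)
$A + 98 \left(-45 - -69\right) = -35 + 98 \left(-45 - -69\right) = -35 + 98 \left(-45 + 69\right) = -35 + 98 \cdot 24 = -35 + 2352 = 2317$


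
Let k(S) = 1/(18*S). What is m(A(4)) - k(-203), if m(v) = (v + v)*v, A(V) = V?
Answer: 116929/3654 ≈ 32.000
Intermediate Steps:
k(S) = 1/(18*S)
m(v) = 2*v² (m(v) = (2*v)*v = 2*v²)
m(A(4)) - k(-203) = 2*4² - 1/(18*(-203)) = 2*16 - (-1)/(18*203) = 32 - 1*(-1/3654) = 32 + 1/3654 = 116929/3654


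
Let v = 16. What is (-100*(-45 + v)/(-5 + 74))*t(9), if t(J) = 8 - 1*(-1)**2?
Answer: 20300/69 ≈ 294.20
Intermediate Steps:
t(J) = 7 (t(J) = 8 - 1*1 = 8 - 1 = 7)
(-100*(-45 + v)/(-5 + 74))*t(9) = -100*(-45 + 16)/(-5 + 74)*7 = -(-2900)/69*7 = -100*(-29/69)*7 = (2900/69)*7 = 20300/69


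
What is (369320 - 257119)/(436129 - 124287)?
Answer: 112201/311842 ≈ 0.35980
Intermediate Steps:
(369320 - 257119)/(436129 - 124287) = 112201/311842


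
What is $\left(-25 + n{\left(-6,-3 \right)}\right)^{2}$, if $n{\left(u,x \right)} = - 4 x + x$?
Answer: $256$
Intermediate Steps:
$n{\left(u,x \right)} = - 3 x$
$\left(-25 + n{\left(-6,-3 \right)}\right)^{2} = \left(-25 - -9\right)^{2} = \left(-25 + 9\right)^{2} = \left(-16\right)^{2} = 256$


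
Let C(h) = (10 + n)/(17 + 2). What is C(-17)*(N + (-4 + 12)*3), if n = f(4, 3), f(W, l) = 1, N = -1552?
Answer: -16808/19 ≈ -884.63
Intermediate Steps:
n = 1
C(h) = 11/19 (C(h) = (10 + 1)/(17 + 2) = 11/19)
C(-17)*(N + (-4 + 12)*3) = 11*(-1552 + (-4 + 12)*3)/19 = 11*(-1552 + 8*3)/19 = 11*(-1552 + 24)/19 = (11/19)*(-1528) = -16808/19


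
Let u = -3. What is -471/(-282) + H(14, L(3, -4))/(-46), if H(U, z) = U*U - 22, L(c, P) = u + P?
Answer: -4567/2162 ≈ -2.1124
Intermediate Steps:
L(c, P) = -3 + P
H(U, z) = -22 + U² (H(U, z) = U² - 22 = -22 + U²)
-471/(-282) + H(14, L(3, -4))/(-46) = -471/(-282) + (-22 + 14²)/(-46) = -471*(-1/282) + (-22 + 196)*(-1/46) = 157/94 + 174*(-1/46) = 157/94 - 87/23 = -4567/2162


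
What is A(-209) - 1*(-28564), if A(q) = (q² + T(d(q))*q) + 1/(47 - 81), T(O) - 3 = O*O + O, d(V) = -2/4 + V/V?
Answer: 4859363/68 ≈ 71461.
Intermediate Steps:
d(V) = ½ (d(V) = -2*¼ + 1 = -½ + 1 = ½)
T(O) = 3 + O + O² (T(O) = 3 + (O*O + O) = 3 + (O² + O) = 3 + (O + O²) = 3 + O + O²)
A(q) = -1/34 + q² + 15*q/4 (A(q) = (q² + (3 + ½ + (½)²)*q) + 1/(47 - 81) = (q² + (3 + ½ + ¼)*q) + 1/(-34) = (q² + 15*q/4) - 1/34 = -1/34 + q² + 15*q/4)
A(-209) - 1*(-28564) = (-1/34 + (-209)² + (15/4)*(-209)) - 1*(-28564) = (-1/34 + 43681 - 3135/4) + 28564 = 2917011/68 + 28564 = 4859363/68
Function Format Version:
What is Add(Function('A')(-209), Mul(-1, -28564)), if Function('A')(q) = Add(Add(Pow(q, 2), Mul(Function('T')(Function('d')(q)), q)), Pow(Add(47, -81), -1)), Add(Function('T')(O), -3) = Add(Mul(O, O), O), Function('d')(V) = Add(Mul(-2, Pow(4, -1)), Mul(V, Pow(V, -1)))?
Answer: Rational(4859363, 68) ≈ 71461.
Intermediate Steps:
Function('d')(V) = Rational(1, 2) (Function('d')(V) = Add(Mul(-2, Rational(1, 4)), 1) = Add(Rational(-1, 2), 1) = Rational(1, 2))
Function('T')(O) = Add(3, O, Pow(O, 2)) (Function('T')(O) = Add(3, Add(Mul(O, O), O)) = Add(3, Add(Pow(O, 2), O)) = Add(3, Add(O, Pow(O, 2))) = Add(3, O, Pow(O, 2)))
Function('A')(q) = Add(Rational(-1, 34), Pow(q, 2), Mul(Rational(15, 4), q)) (Function('A')(q) = Add(Add(Pow(q, 2), Mul(Add(3, Rational(1, 2), Pow(Rational(1, 2), 2)), q)), Pow(Add(47, -81), -1)) = Add(Add(Pow(q, 2), Mul(Add(3, Rational(1, 2), Rational(1, 4)), q)), Pow(-34, -1)) = Add(Add(Pow(q, 2), Mul(Rational(15, 4), q)), Rational(-1, 34)) = Add(Rational(-1, 34), Pow(q, 2), Mul(Rational(15, 4), q)))
Add(Function('A')(-209), Mul(-1, -28564)) = Add(Add(Rational(-1, 34), Pow(-209, 2), Mul(Rational(15, 4), -209)), Mul(-1, -28564)) = Add(Add(Rational(-1, 34), 43681, Rational(-3135, 4)), 28564) = Add(Rational(2917011, 68), 28564) = Rational(4859363, 68)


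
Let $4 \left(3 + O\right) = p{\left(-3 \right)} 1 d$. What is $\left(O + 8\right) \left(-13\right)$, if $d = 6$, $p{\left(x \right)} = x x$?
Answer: $- \frac{481}{2} \approx -240.5$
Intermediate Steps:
$p{\left(x \right)} = x^{2}$
$O = \frac{21}{2}$ ($O = -3 + \frac{\left(-3\right)^{2} \cdot 1 \cdot 6}{4} = -3 + \frac{9 \cdot 1 \cdot 6}{4} = -3 + \frac{9 \cdot 6}{4} = -3 + \frac{1}{4} \cdot 54 = -3 + \frac{27}{2} = \frac{21}{2} \approx 10.5$)
$\left(O + 8\right) \left(-13\right) = \left(\frac{21}{2} + 8\right) \left(-13\right) = \frac{37}{2} \left(-13\right) = - \frac{481}{2}$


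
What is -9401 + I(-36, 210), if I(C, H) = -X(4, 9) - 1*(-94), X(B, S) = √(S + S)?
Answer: -9307 - 3*√2 ≈ -9311.3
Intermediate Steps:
X(B, S) = √2*√S (X(B, S) = √(2*S) = √2*√S)
I(C, H) = 94 - 3*√2 (I(C, H) = -√2*√9 - 1*(-94) = -√2*3 + 94 = -3*√2 + 94 = 94 - 3*√2)
-9401 + I(-36, 210) = -9401 + (94 - 3*√2) = -9307 - 3*√2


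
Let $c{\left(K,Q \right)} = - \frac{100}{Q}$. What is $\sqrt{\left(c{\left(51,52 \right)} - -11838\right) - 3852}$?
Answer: $\frac{\sqrt{1349309}}{13} \approx 89.354$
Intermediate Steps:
$\sqrt{\left(c{\left(51,52 \right)} - -11838\right) - 3852} = \sqrt{\left(- \frac{100}{52} - -11838\right) - 3852} = \sqrt{\left(\left(-100\right) \frac{1}{52} + 11838\right) - 3852} = \sqrt{\left(- \frac{25}{13} + 11838\right) - 3852} = \sqrt{\frac{153869}{13} - 3852} = \sqrt{\frac{103793}{13}} = \frac{\sqrt{1349309}}{13}$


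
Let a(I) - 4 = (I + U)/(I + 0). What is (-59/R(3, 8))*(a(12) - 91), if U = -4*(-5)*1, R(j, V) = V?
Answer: 14927/24 ≈ 621.96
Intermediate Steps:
U = 20 (U = 20*1 = 20)
a(I) = 4 + (20 + I)/I (a(I) = 4 + (I + 20)/(I + 0) = 4 + (20 + I)/I)
(-59/R(3, 8))*(a(12) - 91) = (-59/8)*((5 + 20/12) - 91) = (-59*⅛)*((5 + 20*(1/12)) - 91) = -59*((5 + 5/3) - 91)/8 = -59*(20/3 - 91)/8 = -59/8*(-253/3) = 14927/24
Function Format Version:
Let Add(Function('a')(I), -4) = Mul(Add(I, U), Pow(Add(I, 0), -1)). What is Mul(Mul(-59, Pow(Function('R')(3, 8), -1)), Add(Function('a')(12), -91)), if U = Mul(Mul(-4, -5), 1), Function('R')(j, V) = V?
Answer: Rational(14927, 24) ≈ 621.96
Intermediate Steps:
U = 20 (U = Mul(20, 1) = 20)
Function('a')(I) = Add(4, Mul(Pow(I, -1), Add(20, I))) (Function('a')(I) = Add(4, Mul(Add(I, 20), Pow(Add(I, 0), -1))) = Add(4, Mul(Add(20, I), Pow(I, -1))) = Add(4, Mul(Pow(I, -1), Add(20, I))))
Mul(Mul(-59, Pow(Function('R')(3, 8), -1)), Add(Function('a')(12), -91)) = Mul(Mul(-59, Pow(8, -1)), Add(Add(5, Mul(20, Pow(12, -1))), -91)) = Mul(Mul(-59, Rational(1, 8)), Add(Add(5, Mul(20, Rational(1, 12))), -91)) = Mul(Rational(-59, 8), Add(Add(5, Rational(5, 3)), -91)) = Mul(Rational(-59, 8), Add(Rational(20, 3), -91)) = Mul(Rational(-59, 8), Rational(-253, 3)) = Rational(14927, 24)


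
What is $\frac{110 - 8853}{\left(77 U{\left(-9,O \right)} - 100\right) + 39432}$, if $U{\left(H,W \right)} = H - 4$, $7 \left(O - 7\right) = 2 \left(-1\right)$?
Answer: $- \frac{8743}{38331} \approx -0.22809$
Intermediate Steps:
$O = \frac{47}{7}$ ($O = 7 + \frac{2 \left(-1\right)}{7} = 7 + \frac{1}{7} \left(-2\right) = 7 - \frac{2}{7} = \frac{47}{7} \approx 6.7143$)
$U{\left(H,W \right)} = -4 + H$
$\frac{110 - 8853}{\left(77 U{\left(-9,O \right)} - 100\right) + 39432} = \frac{110 - 8853}{\left(77 \left(-4 - 9\right) - 100\right) + 39432} = - \frac{8743}{\left(77 \left(-13\right) - 100\right) + 39432} = - \frac{8743}{\left(-1001 - 100\right) + 39432} = - \frac{8743}{-1101 + 39432} = - \frac{8743}{38331}$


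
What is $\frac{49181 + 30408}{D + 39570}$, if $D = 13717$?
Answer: $\frac{79589}{53287} \approx 1.4936$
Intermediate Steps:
$\frac{49181 + 30408}{D + 39570} = \frac{49181 + 30408}{13717 + 39570} = \frac{79589}{53287}$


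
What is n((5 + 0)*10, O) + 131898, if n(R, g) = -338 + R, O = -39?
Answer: 131610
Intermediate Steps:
n((5 + 0)*10, O) + 131898 = (-338 + (5 + 0)*10) + 131898 = (-338 + 5*10) + 131898 = (-338 + 50) + 131898 = -288 + 131898 = 131610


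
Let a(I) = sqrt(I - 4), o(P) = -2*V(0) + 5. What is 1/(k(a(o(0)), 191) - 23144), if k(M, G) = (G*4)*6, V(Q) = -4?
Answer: -1/18560 ≈ -5.3879e-5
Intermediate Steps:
o(P) = 13 (o(P) = -2*(-4) + 5 = 8 + 5 = 13)
a(I) = sqrt(-4 + I)
k(M, G) = 24*G (k(M, G) = (4*G)*6 = 24*G)
1/(k(a(o(0)), 191) - 23144) = 1/(24*191 - 23144) = 1/(4584 - 23144) = 1/(-18560) = -1/18560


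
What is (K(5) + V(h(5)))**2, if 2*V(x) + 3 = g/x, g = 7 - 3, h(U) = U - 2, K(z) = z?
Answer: 625/36 ≈ 17.361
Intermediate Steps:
h(U) = -2 + U
g = 4
V(x) = -3/2 + 2/x (V(x) = -3/2 + (4/x)/2 = -3/2 + 2/x)
(K(5) + V(h(5)))**2 = (5 + (-3/2 + 2/(-2 + 5)))**2 = (5 + (-3/2 + 2/3))**2 = (5 - 5/6)**2 = (25/6)**2 = 625/36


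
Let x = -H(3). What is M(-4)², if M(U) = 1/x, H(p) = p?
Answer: ⅑ ≈ 0.11111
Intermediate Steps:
x = -3 (x = -1*3 = -3)
M(U) = -⅓ (M(U) = 1/(-3) = -⅓)
M(-4)² = (-⅓)² = ⅑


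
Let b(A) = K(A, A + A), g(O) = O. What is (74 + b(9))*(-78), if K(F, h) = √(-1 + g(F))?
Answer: -5772 - 156*√2 ≈ -5992.6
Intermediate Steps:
K(F, h) = √(-1 + F)
b(A) = √(-1 + A)
(74 + b(9))*(-78) = (74 + √(-1 + 9))*(-78) = (74 + √8)*(-78) = (74 + 2*√2)*(-78) = -5772 - 156*√2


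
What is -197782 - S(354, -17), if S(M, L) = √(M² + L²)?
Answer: -197782 - √125605 ≈ -1.9814e+5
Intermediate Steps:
S(M, L) = √(L² + M²)
-197782 - S(354, -17) = -197782 - √((-17)² + 354²) = -197782 - √(289 + 125316) = -197782 - √125605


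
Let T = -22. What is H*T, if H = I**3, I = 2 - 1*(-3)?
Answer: -2750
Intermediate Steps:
I = 5 (I = 2 + 3 = 5)
H = 125 (H = 5**3 = 125)
H*T = 125*(-22) = -2750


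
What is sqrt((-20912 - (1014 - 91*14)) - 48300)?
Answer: 26*I*sqrt(102) ≈ 262.59*I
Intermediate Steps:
sqrt((-20912 - (1014 - 91*14)) - 48300) = sqrt((-20912 - (1014 - 1*1274)) - 48300) = sqrt((-20912 - (1014 - 1274)) - 48300) = sqrt((-20912 - 1*(-260)) - 48300) = sqrt((-20912 + 260) - 48300) = sqrt(-20652 - 48300) = sqrt(-68952) = 26*I*sqrt(102)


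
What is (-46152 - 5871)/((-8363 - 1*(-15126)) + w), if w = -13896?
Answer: 52023/7133 ≈ 7.2933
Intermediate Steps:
(-46152 - 5871)/((-8363 - 1*(-15126)) + w) = (-46152 - 5871)/((-8363 - 1*(-15126)) - 13896) = -52023/((-8363 + 15126) - 13896) = -52023/(6763 - 13896) = -52023/(-7133) = -52023*(-1/7133) = 52023/7133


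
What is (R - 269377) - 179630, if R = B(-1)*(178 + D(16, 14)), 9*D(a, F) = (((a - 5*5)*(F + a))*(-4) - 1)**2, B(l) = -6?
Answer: -3678707/3 ≈ -1.2262e+6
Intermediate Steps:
D(a, F) = (-1 - 4*(-25 + a)*(F + a))**2/9 (D(a, F) = (((a - 5*5)*(F + a))*(-4) - 1)**2/9 = (((a - 25)*(F + a))*(-4) - 1)**2/9 = (((-25 + a)*(F + a))*(-4) - 1)**2/9 = (-4*(-25 + a)*(F + a) - 1)**2/9 = (-1 - 4*(-25 + a)*(F + a))**2/9)
R = -2331686/3 (R = -6*(178 + (1 - 100*14 - 100*16 + 4*16**2 + 4*14*16)**2/9) = -6*(178 + (1 - 1400 - 1600 + 4*256 + 896)**2/9) = -6*(178 + (1 - 1400 - 1600 + 1024 + 896)**2/9) = -6*(178 + (1/9)*(-1079)**2) = -6*(178 + (1/9)*1164241) = -6*(178 + 1164241/9) = -6*1165843/9 = -2331686/3 ≈ -7.7723e+5)
(R - 269377) - 179630 = (-2331686/3 - 269377) - 179630 = -3139817/3 - 179630 = -3678707/3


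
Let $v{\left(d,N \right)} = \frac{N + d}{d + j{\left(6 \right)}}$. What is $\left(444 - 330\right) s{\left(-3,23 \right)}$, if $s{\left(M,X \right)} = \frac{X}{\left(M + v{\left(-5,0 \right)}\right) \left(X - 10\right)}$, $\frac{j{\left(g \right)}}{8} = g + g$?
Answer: $- \frac{9177}{139} \approx -66.022$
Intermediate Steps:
$j{\left(g \right)} = 16 g$ ($j{\left(g \right)} = 8 \left(g + g\right) = 8 \cdot 2 g = 16 g$)
$v{\left(d,N \right)} = \frac{N + d}{96 + d}$ ($v{\left(d,N \right)} = \frac{N + d}{d + 16 \cdot 6} = \frac{N + d}{d + 96} = \frac{N + d}{96 + d}$)
$s{\left(M,X \right)} = \frac{X}{\left(-10 + X\right) \left(- \frac{5}{91} + M\right)}$ ($s{\left(M,X \right)} = \frac{X}{\left(M + \frac{0 - 5}{96 - 5}\right) \left(X - 10\right)} = \frac{X}{\left(M + \frac{1}{91} \left(-5\right)\right) \left(-10 + X\right)} = \frac{X}{\left(M - \frac{5}{91}\right) \left(-10 + X\right)} = \frac{X}{\left(- \frac{5}{91} + M\right) \left(-10 + X\right)} = \frac{X}{\left(-10 + X\right) \left(- \frac{5}{91} + M\right)}$)
$\left(444 - 330\right) s{\left(-3,23 \right)} = \left(444 - 330\right) 91 \cdot 23 \frac{1}{50 - -2730 - 115 + 91 \left(-3\right) 23} = 114 \cdot 91 \cdot 23 \frac{1}{50 + 2730 - 115 - 6279} = 114 \cdot 91 \cdot 23 \frac{1}{-3614} = 114 \cdot 91 \cdot 23 \left(- \frac{1}{3614}\right) = 114 \left(- \frac{161}{278}\right) = - \frac{9177}{139}$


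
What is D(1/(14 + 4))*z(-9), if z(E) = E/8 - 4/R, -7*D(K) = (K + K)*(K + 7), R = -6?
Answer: 1397/27216 ≈ 0.051330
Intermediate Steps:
D(K) = -2*K*(7 + K)/7 (D(K) = -(K + K)*(K + 7)/7 = -2*K*(7 + K)/7)
z(E) = ⅔ + E/8 (z(E) = E/8 - 4/(-6) = E*(⅛) - 4*(-⅙) = E/8 + ⅔ = ⅔ + E/8)
D(1/(14 + 4))*z(-9) = (-2*(7 + 1/(14 + 4))/(7*(14 + 4)))*(⅔ + (⅛)*(-9)) = (-2/7*(7 + 1/18)/18)*(⅔ - 9/8) = -2/7*1/18*(7 + 1/18)*(-11/24) = -2/7*1/18*127/18*(-11/24) = -127/1134*(-11/24) = 1397/27216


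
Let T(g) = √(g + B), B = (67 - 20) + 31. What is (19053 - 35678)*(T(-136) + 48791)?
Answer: -811150375 - 16625*I*√58 ≈ -8.1115e+8 - 1.2661e+5*I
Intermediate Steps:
B = 78 (B = 47 + 31 = 78)
T(g) = √(78 + g) (T(g) = √(g + 78) = √(78 + g))
(19053 - 35678)*(T(-136) + 48791) = (19053 - 35678)*(√(78 - 136) + 48791) = -16625*(√(-58) + 48791) = -16625*(I*√58 + 48791) = -16625*(48791 + I*√58) = -811150375 - 16625*I*√58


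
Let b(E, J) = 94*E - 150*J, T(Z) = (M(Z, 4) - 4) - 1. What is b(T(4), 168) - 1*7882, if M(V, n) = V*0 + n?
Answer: -33176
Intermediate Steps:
M(V, n) = n (M(V, n) = 0 + n = n)
T(Z) = -1 (T(Z) = (4 - 4) - 1 = 0 - 1 = -1)
b(E, J) = -150*J + 94*E
b(T(4), 168) - 1*7882 = (-150*168 + 94*(-1)) - 1*7882 = (-25200 - 94) - 7882 = -25294 - 7882 = -33176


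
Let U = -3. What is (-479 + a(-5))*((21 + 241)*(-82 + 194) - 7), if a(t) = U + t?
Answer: -14287119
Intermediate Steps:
a(t) = -3 + t
(-479 + a(-5))*((21 + 241)*(-82 + 194) - 7) = (-479 + (-3 - 5))*((21 + 241)*(-82 + 194) - 7) = (-479 - 8)*(262*112 - 7) = -487*(29344 - 7) = -487*29337 = -14287119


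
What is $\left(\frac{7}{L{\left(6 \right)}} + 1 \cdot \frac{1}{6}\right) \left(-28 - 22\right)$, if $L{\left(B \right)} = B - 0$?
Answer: $- \frac{200}{3} \approx -66.667$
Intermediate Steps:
$L{\left(B \right)} = B$ ($L{\left(B \right)} = B + 0 = B$)
$\left(\frac{7}{L{\left(6 \right)}} + 1 \cdot \frac{1}{6}\right) \left(-28 - 22\right) = \left(\frac{7}{6} + 1 \cdot \frac{1}{6}\right) \left(-28 - 22\right) = \left(7 \cdot \frac{1}{6} + 1 \cdot \frac{1}{6}\right) \left(-50\right) = \left(\frac{7}{6} + \frac{1}{6}\right) \left(-50\right) = \frac{4}{3} \left(-50\right) = - \frac{200}{3}$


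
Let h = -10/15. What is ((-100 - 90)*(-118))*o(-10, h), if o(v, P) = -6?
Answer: -134520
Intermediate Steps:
h = -2/3 (h = -10*1/15 = -2/3 ≈ -0.66667)
((-100 - 90)*(-118))*o(-10, h) = ((-100 - 90)*(-118))*(-6) = -190*(-118)*(-6) = 22420*(-6) = -134520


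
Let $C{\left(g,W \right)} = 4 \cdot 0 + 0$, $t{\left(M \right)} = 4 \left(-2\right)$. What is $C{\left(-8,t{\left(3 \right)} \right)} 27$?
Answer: $0$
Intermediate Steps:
$t{\left(M \right)} = -8$
$C{\left(g,W \right)} = 0$ ($C{\left(g,W \right)} = 0 + 0 = 0$)
$C{\left(-8,t{\left(3 \right)} \right)} 27 = 0 \cdot 27 = 0$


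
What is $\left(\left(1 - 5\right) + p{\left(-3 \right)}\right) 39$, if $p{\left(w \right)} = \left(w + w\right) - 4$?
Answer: $-546$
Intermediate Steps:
$p{\left(w \right)} = -4 + 2 w$ ($p{\left(w \right)} = 2 w - 4 = -4 + 2 w$)
$\left(\left(1 - 5\right) + p{\left(-3 \right)}\right) 39 = \left(\left(1 - 5\right) + \left(-4 + 2 \left(-3\right)\right)\right) 39 = \left(\left(1 - 5\right) - 10\right) 39 = \left(-4 - 10\right) 39 = \left(-14\right) 39 = -546$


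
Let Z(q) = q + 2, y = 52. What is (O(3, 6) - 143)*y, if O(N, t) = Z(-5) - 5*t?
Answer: -9152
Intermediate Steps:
Z(q) = 2 + q
O(N, t) = -3 - 5*t (O(N, t) = (2 - 5) - 5*t = -3 - 5*t)
(O(3, 6) - 143)*y = ((-3 - 5*6) - 143)*52 = ((-3 - 30) - 143)*52 = (-33 - 143)*52 = -176*52 = -9152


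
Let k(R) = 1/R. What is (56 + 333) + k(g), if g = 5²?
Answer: 9726/25 ≈ 389.04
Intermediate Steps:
g = 25
(56 + 333) + k(g) = (56 + 333) + 1/25 = 389 + 1/25 = 9726/25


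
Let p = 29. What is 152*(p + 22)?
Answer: 7752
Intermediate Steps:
152*(p + 22) = 152*(29 + 22) = 152*51 = 7752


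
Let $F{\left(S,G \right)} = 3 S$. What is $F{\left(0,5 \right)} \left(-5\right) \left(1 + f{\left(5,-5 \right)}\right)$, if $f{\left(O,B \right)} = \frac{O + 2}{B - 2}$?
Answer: $0$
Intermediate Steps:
$f{\left(O,B \right)} = \frac{2 + O}{-2 + B}$
$F{\left(0,5 \right)} \left(-5\right) \left(1 + f{\left(5,-5 \right)}\right) = 3 \cdot 0 \left(-5\right) \left(1 + \frac{2 + 5}{-2 - 5}\right) = 0 \left(-5\right) \left(1 + \frac{1}{-7} \cdot 7\right) = 0 \left(1 - 1\right) = 0 \cdot 0 = 0$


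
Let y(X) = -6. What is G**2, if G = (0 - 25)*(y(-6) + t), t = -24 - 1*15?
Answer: 1265625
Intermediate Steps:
t = -39 (t = -24 - 15 = -39)
G = 1125 (G = (0 - 25)*(-6 - 39) = -25*(-45) = 1125)
G**2 = 1125**2 = 1265625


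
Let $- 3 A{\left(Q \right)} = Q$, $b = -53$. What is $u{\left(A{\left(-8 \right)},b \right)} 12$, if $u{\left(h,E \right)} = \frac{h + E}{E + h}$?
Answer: $12$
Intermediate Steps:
$A{\left(Q \right)} = - \frac{Q}{3}$
$u{\left(h,E \right)} = 1$ ($u{\left(h,E \right)} = \frac{E + h}{E + h} = 1$)
$u{\left(A{\left(-8 \right)},b \right)} 12 = 1 \cdot 12 = 12$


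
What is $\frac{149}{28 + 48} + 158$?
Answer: $\frac{12157}{76} \approx 159.96$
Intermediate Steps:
$\frac{149}{28 + 48} + 158 = \frac{149}{76} + 158 = \frac{12157}{76}$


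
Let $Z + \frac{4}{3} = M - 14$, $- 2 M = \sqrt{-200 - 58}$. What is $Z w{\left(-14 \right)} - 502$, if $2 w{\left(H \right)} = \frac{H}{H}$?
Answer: $- \frac{1529}{3} - \frac{i \sqrt{258}}{4} \approx -509.67 - 4.0156 i$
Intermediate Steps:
$w{\left(H \right)} = \frac{1}{2}$ ($w{\left(H \right)} = \frac{H \frac{1}{H}}{2} = \frac{1}{2} \cdot 1 = \frac{1}{2}$)
$M = - \frac{i \sqrt{258}}{2}$ ($M = - \frac{\sqrt{-200 - 58}}{2} = - \frac{\sqrt{-258}}{2} = - \frac{i \sqrt{258}}{2} \approx - 8.0312 i$)
$Z = - \frac{46}{3} - \frac{i \sqrt{258}}{2}$ ($Z = - \frac{4}{3} - \left(14 + \frac{i \sqrt{258}}{2}\right) = - \frac{46}{3} - \frac{i \sqrt{258}}{2} \approx -15.333 - 8.0312 i$)
$Z w{\left(-14 \right)} - 502 = \left(- \frac{46}{3} - \frac{i \sqrt{258}}{2}\right) \frac{1}{2} - 502 = \left(- \frac{23}{3} - \frac{i \sqrt{258}}{4}\right) - 502 = - \frac{1529}{3} - \frac{i \sqrt{258}}{4}$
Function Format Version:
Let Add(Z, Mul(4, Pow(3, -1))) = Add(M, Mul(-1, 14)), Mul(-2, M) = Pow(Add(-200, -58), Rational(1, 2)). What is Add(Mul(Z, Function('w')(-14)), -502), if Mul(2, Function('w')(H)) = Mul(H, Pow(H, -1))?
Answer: Add(Rational(-1529, 3), Mul(Rational(-1, 4), I, Pow(258, Rational(1, 2)))) ≈ Add(-509.67, Mul(-4.0156, I))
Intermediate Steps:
Function('w')(H) = Rational(1, 2) (Function('w')(H) = Mul(Rational(1, 2), Mul(H, Pow(H, -1))) = Mul(Rational(1, 2), 1) = Rational(1, 2))
M = Mul(Rational(-1, 2), I, Pow(258, Rational(1, 2))) (M = Mul(Rational(-1, 2), Pow(Add(-200, -58), Rational(1, 2))) = Mul(Rational(-1, 2), Pow(-258, Rational(1, 2))) = Mul(Rational(-1, 2), Mul(I, Pow(258, Rational(1, 2)))) = Mul(Rational(-1, 2), I, Pow(258, Rational(1, 2))) ≈ Mul(-8.0312, I))
Z = Add(Rational(-46, 3), Mul(Rational(-1, 2), I, Pow(258, Rational(1, 2)))) (Z = Add(Rational(-4, 3), Add(Mul(Rational(-1, 2), I, Pow(258, Rational(1, 2))), Mul(-1, 14))) = Add(Rational(-4, 3), Add(Mul(Rational(-1, 2), I, Pow(258, Rational(1, 2))), -14)) = Add(Rational(-4, 3), Add(-14, Mul(Rational(-1, 2), I, Pow(258, Rational(1, 2))))) = Add(Rational(-46, 3), Mul(Rational(-1, 2), I, Pow(258, Rational(1, 2)))) ≈ Add(-15.333, Mul(-8.0312, I)))
Add(Mul(Z, Function('w')(-14)), -502) = Add(Mul(Add(Rational(-46, 3), Mul(Rational(-1, 2), I, Pow(258, Rational(1, 2)))), Rational(1, 2)), -502) = Add(Add(Rational(-23, 3), Mul(Rational(-1, 4), I, Pow(258, Rational(1, 2)))), -502) = Add(Rational(-1529, 3), Mul(Rational(-1, 4), I, Pow(258, Rational(1, 2))))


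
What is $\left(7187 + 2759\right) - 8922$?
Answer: $1024$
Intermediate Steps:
$\left(7187 + 2759\right) - 8922 = 9946 - 8922 = 1024$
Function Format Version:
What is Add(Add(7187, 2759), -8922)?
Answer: 1024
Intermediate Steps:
Add(Add(7187, 2759), -8922) = Add(9946, -8922) = 1024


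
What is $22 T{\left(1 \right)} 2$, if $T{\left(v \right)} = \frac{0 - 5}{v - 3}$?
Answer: $110$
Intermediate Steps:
$T{\left(v \right)} = - \frac{5}{-3 + v}$
$22 T{\left(1 \right)} 2 = 22 \left(- \frac{5}{-3 + 1}\right) 2 = 22 \left(- \frac{5}{-2}\right) 2 = 22 \left(\left(-5\right) \left(- \frac{1}{2}\right)\right) 2 = 22 \cdot \frac{5}{2} \cdot 2 = 55 \cdot 2 = 110$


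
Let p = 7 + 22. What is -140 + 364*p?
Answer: 10416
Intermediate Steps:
p = 29
-140 + 364*p = -140 + 364*29 = -140 + 10556 = 10416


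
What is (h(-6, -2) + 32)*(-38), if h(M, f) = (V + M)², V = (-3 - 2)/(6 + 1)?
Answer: -143526/49 ≈ -2929.1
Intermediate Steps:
V = -5/7 ≈ -0.71429
h(M, f) = (-5/7 + M)²
(h(-6, -2) + 32)*(-38) = ((-5 + 7*(-6))²/49 + 32)*(-38) = ((-5 - 42)²/49 + 32)*(-38) = ((1/49)*(-47)² + 32)*(-38) = ((1/49)*2209 + 32)*(-38) = (2209/49 + 32)*(-38) = (3777/49)*(-38) = -143526/49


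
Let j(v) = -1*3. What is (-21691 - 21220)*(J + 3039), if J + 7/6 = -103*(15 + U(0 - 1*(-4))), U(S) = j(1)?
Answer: -463910821/6 ≈ -7.7318e+7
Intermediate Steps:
j(v) = -3
U(S) = -3
J = -7423/6 (J = -7/6 - 103*(15 - 3) = -7/6 - 103*12 = -7/6 - 1236 = -7423/6 ≈ -1237.2)
(-21691 - 21220)*(J + 3039) = (-21691 - 21220)*(-7423/6 + 3039) = -42911*10811/6 = -463910821/6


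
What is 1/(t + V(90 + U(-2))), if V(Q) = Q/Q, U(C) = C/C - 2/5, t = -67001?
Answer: -1/67000 ≈ -1.4925e-5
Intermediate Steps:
U(C) = 3/5 (U(C) = 1 - 2*1/5 = 1 - 2/5 = 3/5)
V(Q) = 1
1/(t + V(90 + U(-2))) = 1/(-67001 + 1) = 1/(-67000) = -1/67000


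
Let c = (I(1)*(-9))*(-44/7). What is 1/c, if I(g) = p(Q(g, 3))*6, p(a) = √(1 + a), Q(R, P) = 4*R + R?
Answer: 7*√6/14256 ≈ 0.0012028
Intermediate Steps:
Q(R, P) = 5*R
I(g) = 6*√(1 + 5*g) (I(g) = √(1 + 5*g)*6 = 6*√(1 + 5*g))
c = 2376*√6/7 (c = ((6*√(1 + 5*1))*(-9))*(-44/7) = ((6*√(1 + 5))*(-9))*(-44*⅐) = ((6*√6)*(-9))*(-44/7) = -54*√6*(-44/7) = 2376*√6/7 ≈ 831.43)
1/c = 1/(2376*√6/7) = 7*√6/14256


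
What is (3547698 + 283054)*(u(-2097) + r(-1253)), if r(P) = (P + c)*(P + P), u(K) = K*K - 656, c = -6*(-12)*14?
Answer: 19194837153696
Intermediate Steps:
c = 1008 (c = 72*14 = 1008)
u(K) = -656 + K² (u(K) = K² - 656 = -656 + K²)
r(P) = 2*P*(1008 + P) (r(P) = (P + 1008)*(P + P) = (1008 + P)*(2*P) = 2*P*(1008 + P))
(3547698 + 283054)*(u(-2097) + r(-1253)) = (3547698 + 283054)*((-656 + (-2097)²) + 2*(-1253)*(1008 - 1253)) = 3830752*((-656 + 4397409) + 2*(-1253)*(-245)) = 3830752*(4396753 + 613970) = 3830752*5010723 = 19194837153696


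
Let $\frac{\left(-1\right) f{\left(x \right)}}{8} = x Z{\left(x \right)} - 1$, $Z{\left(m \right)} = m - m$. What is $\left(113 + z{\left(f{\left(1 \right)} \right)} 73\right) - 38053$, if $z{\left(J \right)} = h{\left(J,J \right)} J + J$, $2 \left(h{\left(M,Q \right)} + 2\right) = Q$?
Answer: $-36188$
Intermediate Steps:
$h{\left(M,Q \right)} = -2 + \frac{Q}{2}$
$Z{\left(m \right)} = 0$
$f{\left(x \right)} = 8$ ($f{\left(x \right)} = - 8 \left(x 0 - 1\right) = - 8 \left(0 - 1\right) = \left(-8\right) \left(-1\right) = 8$)
$z{\left(J \right)} = J + J \left(-2 + \frac{J}{2}\right)$ ($z{\left(J \right)} = \left(-2 + \frac{J}{2}\right) J + J = J \left(-2 + \frac{J}{2}\right) + J = J + J \left(-2 + \frac{J}{2}\right)$)
$\left(113 + z{\left(f{\left(1 \right)} \right)} 73\right) - 38053 = \left(113 + \frac{1}{2} \cdot 8 \left(-2 + 8\right) 73\right) - 38053 = \left(113 + \frac{1}{2} \cdot 8 \cdot 6 \cdot 73\right) - 38053 = \left(113 + 24 \cdot 73\right) - 38053 = \left(113 + 1752\right) - 38053 = 1865 - 38053 = -36188$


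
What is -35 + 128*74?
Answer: 9437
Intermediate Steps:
-35 + 128*74 = -35 + 9472 = 9437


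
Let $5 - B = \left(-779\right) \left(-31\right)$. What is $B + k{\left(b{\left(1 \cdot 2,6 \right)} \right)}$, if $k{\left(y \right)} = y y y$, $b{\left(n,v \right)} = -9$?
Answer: $-24873$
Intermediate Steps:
$B = -24144$ ($B = 5 - \left(-779\right) \left(-31\right) = 5 - 24149 = -24144$)
$k{\left(y \right)} = y^{3}$ ($k{\left(y \right)} = y^{2} y = y^{3}$)
$B + k{\left(b{\left(1 \cdot 2,6 \right)} \right)} = -24144 + \left(-9\right)^{3} = -24144 - 729 = -24873$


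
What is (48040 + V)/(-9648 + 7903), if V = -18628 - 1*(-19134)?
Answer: -48546/1745 ≈ -27.820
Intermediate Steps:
V = 506 (V = -18628 + 19134 = 506)
(48040 + V)/(-9648 + 7903) = (48040 + 506)/(-9648 + 7903) = 48546/(-1745) = 48546*(-1/1745) = -48546/1745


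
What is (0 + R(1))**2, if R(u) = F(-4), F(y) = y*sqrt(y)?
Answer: -64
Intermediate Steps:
F(y) = y**(3/2)
R(u) = -8*I (R(u) = (-4)**(3/2) = -8*I)
(0 + R(1))**2 = (0 - 8*I)**2 = (-8*I)**2 = -64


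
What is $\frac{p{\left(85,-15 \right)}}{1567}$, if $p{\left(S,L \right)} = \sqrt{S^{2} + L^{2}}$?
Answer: $\frac{5 \sqrt{298}}{1567} \approx 0.055082$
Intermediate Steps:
$p{\left(S,L \right)} = \sqrt{L^{2} + S^{2}}$
$\frac{p{\left(85,-15 \right)}}{1567} = \frac{\sqrt{\left(-15\right)^{2} + 85^{2}}}{1567} = \sqrt{225 + 7225} \cdot \frac{1}{1567} = \sqrt{7450} \cdot \frac{1}{1567} = 5 \sqrt{298} \cdot \frac{1}{1567} = \frac{5 \sqrt{298}}{1567}$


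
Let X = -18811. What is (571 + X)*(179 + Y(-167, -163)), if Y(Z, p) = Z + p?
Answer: 2754240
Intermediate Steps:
(571 + X)*(179 + Y(-167, -163)) = (571 - 18811)*(179 + (-167 - 163)) = -18240*(179 - 330) = -18240*(-151) = 2754240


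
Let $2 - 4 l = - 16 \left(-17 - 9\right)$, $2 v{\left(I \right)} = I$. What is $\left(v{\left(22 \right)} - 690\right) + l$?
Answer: $- \frac{1565}{2} \approx -782.5$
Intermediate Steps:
$v{\left(I \right)} = \frac{I}{2}$
$l = - \frac{207}{2}$ ($l = \frac{1}{2} - \frac{\left(-16\right) \left(-17 - 9\right)}{4} = \frac{1}{2} - \frac{\left(-16\right) \left(-26\right)}{4} = \frac{1}{2} - 104 = - \frac{207}{2} \approx -103.5$)
$\left(v{\left(22 \right)} - 690\right) + l = \left(\frac{1}{2} \cdot 22 - 690\right) - \frac{207}{2} = \left(11 - 690\right) - \frac{207}{2} = -679 - \frac{207}{2} = - \frac{1565}{2}$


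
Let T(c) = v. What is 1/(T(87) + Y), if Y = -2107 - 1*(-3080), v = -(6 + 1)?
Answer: 1/966 ≈ 0.0010352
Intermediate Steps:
v = -7 (v = -1*7 = -7)
T(c) = -7
Y = 973 (Y = -2107 + 3080 = 973)
1/(T(87) + Y) = 1/(-7 + 973) = 1/966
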